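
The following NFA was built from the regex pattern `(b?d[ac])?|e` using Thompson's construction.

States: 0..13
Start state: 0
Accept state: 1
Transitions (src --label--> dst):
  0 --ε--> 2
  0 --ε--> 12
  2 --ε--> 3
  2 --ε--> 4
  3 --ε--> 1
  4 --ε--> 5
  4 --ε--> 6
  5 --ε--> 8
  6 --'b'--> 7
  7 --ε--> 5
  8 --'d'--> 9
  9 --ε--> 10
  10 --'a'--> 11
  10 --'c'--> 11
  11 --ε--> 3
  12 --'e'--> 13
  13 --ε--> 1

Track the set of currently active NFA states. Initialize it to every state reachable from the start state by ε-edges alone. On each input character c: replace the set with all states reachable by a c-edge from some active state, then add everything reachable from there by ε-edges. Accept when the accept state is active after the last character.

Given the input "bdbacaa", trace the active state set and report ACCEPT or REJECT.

S₀ = ε-closure({0}) = {0,1,2,3,4,5,6,8,12}
'b' @ 1: {5,7,8}
'd' @ 2: {9,10}
'b' @ 3: {}  — dead — no transitions
rest 'acaa' ignored (set empty)
final: {}; accept 1 not in set

Answer: REJECT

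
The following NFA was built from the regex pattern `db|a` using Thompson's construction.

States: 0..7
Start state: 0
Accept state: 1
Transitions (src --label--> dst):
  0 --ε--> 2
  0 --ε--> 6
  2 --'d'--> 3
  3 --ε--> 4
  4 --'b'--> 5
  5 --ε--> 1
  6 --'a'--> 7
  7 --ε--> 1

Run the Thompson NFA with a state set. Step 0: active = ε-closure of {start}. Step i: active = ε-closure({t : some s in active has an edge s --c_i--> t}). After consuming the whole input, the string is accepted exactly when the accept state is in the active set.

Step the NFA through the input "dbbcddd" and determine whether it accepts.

Answer: REJECT

Trace:
initial (ε-close {0}): {0,2,6}
'd' @ 1: {3,4}
'b' @ 2: {1,5}  (accept∈set)
'b' @ 3: {}  — dead — no transitions
rest 'cddd' ignored (set empty)
final: {}; accept 1 not in set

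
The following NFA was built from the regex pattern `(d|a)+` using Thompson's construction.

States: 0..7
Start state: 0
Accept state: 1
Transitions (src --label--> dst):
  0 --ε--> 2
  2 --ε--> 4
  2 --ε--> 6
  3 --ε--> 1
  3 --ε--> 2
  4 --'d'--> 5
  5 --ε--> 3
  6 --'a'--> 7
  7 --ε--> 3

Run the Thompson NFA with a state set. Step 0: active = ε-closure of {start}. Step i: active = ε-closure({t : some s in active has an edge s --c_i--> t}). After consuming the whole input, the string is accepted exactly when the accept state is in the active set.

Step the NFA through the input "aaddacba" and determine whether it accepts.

Answer: REJECT

Trace:
start: ε-closure({0}) = {0,2,4,6}
'a' @ 1: {1,2,3,4,6,7}  ✓accept
'a' @ 2: {1,2,3,4,6,7}  ✓accept
'd' @ 3: {1,2,3,4,5,6}  ✓accept
'd' @ 4: {1,2,3,4,5,6}  ✓accept
'a' @ 5: {1,2,3,4,6,7}  ✓accept
'c' @ 6: {}  — state set empty
rest 'ba' ignored (set empty)
end set {} — state 1 not in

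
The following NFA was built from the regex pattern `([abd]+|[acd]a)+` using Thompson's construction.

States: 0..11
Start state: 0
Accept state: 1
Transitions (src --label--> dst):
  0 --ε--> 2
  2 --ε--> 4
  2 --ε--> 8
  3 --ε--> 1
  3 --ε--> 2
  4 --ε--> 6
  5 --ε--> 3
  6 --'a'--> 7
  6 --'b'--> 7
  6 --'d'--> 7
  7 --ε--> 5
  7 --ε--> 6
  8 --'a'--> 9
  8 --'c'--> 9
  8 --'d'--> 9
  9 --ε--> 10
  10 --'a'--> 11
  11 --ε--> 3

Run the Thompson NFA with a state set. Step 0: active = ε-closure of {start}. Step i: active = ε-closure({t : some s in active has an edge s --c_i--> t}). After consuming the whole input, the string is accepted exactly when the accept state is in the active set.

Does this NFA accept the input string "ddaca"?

initial (ε-close {0}): {0,2,4,6,8}
'd' @ 1: {1,2,3,4,5,6,7,8,9,10}  [accepting]
'd' @ 2: {1,2,3,4,5,6,7,8,9,10}  [accepting]
'a' @ 3: {1,2,3,4,5,6,7,8,9,10,11}  [accepting]
'c' @ 4: {9,10}
'a' @ 5: {1,2,3,4,6,8,11}  [accepting]
end set {1,2,3,4,6,8,11} — state 1 in

Answer: ACCEPT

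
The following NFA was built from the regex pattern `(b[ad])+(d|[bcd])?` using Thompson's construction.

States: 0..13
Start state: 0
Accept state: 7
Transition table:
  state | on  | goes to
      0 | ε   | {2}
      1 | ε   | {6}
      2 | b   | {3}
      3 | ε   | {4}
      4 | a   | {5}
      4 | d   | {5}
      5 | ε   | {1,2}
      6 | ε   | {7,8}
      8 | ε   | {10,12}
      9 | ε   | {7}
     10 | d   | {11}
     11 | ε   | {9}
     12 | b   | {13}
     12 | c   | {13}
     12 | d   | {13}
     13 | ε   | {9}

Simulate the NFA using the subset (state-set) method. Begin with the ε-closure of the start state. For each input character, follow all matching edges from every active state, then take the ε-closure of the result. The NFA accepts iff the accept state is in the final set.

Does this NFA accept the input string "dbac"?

Answer: REJECT

Derivation:
start: ε-closure({0}) = {0,2}
'd' @ 1: {}  — state set empty
rest 'bac' ignored (set empty)
after full input: {}  (accept=7 not in)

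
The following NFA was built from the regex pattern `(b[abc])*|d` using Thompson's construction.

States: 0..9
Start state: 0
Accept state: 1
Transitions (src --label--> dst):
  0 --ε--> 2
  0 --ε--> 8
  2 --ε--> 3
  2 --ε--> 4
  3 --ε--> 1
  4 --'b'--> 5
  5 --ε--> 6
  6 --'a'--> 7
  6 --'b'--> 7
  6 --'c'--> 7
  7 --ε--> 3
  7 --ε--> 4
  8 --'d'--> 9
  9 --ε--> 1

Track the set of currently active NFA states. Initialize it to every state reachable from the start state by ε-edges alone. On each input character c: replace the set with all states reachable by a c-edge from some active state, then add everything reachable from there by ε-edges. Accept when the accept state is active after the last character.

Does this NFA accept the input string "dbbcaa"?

S₀ = ε-closure({0}) = {0,1,2,3,4,8}
'd' @ 1: {1,9}  ✓accept
'b' @ 2: {}  — state set empty
rest 'bcaa' ignored (set empty)
after full input: {}  (accept=1 not in)

Answer: REJECT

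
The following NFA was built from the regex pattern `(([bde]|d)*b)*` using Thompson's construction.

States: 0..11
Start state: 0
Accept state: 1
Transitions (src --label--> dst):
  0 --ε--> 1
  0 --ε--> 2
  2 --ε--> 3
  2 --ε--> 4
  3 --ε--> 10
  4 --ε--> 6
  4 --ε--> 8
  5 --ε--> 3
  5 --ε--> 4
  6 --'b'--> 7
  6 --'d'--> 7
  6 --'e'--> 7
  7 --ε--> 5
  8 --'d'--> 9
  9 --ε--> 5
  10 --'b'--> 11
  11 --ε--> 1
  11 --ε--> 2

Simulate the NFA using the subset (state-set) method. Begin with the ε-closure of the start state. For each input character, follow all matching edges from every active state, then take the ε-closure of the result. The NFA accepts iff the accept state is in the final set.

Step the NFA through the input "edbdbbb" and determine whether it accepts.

Answer: ACCEPT

Steps:
initial (ε-close {0}): {0,1,2,3,4,6,8,10}
'e' @ 1: {3,4,5,6,7,8,10}
'd' @ 2: {3,4,5,6,7,8,9,10}
'b' @ 3: {1,2,3,4,5,6,7,8,10,11}  (accept∈set)
'd' @ 4: {3,4,5,6,7,8,9,10}
'b' @ 5: {1,2,3,4,5,6,7,8,10,11}  (accept∈set)
'b' @ 6: {1,2,3,4,5,6,7,8,10,11}  (accept∈set)
'b' @ 7: {1,2,3,4,5,6,7,8,10,11}  (accept∈set)
end set {1,2,3,4,5,6,7,8,10,11} — state 1 in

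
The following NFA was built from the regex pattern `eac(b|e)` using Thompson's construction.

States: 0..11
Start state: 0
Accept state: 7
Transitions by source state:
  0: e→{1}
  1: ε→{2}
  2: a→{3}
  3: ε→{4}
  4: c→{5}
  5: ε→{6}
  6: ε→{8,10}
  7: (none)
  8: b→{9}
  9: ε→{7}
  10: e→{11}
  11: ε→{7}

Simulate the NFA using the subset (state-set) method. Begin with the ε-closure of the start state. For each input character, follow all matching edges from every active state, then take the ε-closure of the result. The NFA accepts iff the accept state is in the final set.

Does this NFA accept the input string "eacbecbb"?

Answer: REJECT

Derivation:
S₀ = ε-closure({0}) = {0}
'e' @ 1: {1,2}
'a' @ 2: {3,4}
'c' @ 3: {5,6,8,10}
'b' @ 4: {7,9}  ✓accept
'e' @ 5: {}  — state set empty
rest 'cbb' ignored (set empty)
end set {} — state 7 not in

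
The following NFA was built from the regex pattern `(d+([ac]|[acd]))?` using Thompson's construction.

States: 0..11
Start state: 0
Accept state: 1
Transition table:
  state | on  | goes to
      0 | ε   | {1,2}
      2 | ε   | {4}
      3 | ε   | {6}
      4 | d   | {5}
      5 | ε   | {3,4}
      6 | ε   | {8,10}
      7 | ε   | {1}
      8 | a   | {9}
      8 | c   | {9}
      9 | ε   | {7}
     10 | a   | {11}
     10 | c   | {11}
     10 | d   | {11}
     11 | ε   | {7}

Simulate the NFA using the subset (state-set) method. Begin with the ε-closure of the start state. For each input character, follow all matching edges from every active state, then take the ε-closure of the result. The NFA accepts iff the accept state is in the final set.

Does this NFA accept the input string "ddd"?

start: ε-closure({0}) = {0,1,2,4}
'd' @ 1: {3,4,5,6,8,10}
'd' @ 2: {1,3,4,5,6,7,8,10,11}  (accept∈set)
'd' @ 3: {1,3,4,5,6,7,8,10,11}  (accept∈set)
end set {1,3,4,5,6,7,8,10,11} — state 1 in

Answer: ACCEPT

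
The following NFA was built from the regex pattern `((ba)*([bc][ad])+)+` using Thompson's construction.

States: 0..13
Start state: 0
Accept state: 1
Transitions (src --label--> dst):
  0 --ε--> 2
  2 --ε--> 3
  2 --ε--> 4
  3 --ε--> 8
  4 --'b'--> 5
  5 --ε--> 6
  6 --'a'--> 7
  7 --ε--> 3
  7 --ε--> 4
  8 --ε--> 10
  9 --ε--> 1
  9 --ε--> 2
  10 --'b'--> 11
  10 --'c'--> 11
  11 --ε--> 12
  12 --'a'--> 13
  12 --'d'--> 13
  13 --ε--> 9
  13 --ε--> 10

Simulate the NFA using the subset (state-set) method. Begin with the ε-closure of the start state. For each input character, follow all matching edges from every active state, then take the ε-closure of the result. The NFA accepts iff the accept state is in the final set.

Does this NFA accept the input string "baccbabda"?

Answer: REJECT

Steps:
S₀ = ε-closure({0}) = {0,2,3,4,8,10}
'b' @ 1: {5,6,11,12}
'a' @ 2: {1,2,3,4,7,8,9,10,13}  ✓accept
'c' @ 3: {11,12}
'c' @ 4: {}  — dead — no transitions
rest 'babda' ignored (set empty)
after full input: {}  (accept=1 not in)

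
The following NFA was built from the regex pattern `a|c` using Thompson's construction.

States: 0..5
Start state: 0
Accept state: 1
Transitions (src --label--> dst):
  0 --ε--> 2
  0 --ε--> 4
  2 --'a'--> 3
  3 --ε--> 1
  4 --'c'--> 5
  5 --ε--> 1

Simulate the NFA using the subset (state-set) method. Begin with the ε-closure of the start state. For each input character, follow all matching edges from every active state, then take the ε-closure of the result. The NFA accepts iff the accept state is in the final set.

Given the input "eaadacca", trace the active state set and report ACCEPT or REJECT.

Answer: REJECT

Derivation:
S₀ = ε-closure({0}) = {0,2,4}
'e' @ 1: {}  — no active states
rest 'aadacca' ignored (set empty)
final: {}; accept 1 not in set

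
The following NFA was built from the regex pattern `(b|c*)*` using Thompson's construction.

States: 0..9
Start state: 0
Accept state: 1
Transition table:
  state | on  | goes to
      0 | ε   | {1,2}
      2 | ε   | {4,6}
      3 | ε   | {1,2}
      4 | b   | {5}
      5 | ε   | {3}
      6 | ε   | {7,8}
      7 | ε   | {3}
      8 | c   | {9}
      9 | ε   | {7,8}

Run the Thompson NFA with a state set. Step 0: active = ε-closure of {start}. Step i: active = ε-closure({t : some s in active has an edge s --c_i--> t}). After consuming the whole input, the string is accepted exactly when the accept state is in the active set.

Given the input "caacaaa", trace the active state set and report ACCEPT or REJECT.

start: ε-closure({0}) = {0,1,2,3,4,6,7,8}
'c' @ 1: {1,2,3,4,6,7,8,9}  (accept∈set)
'a' @ 2: {}  — dead — no transitions
rest 'acaaa' ignored (set empty)
after full input: {}  (accept=1 not in)

Answer: REJECT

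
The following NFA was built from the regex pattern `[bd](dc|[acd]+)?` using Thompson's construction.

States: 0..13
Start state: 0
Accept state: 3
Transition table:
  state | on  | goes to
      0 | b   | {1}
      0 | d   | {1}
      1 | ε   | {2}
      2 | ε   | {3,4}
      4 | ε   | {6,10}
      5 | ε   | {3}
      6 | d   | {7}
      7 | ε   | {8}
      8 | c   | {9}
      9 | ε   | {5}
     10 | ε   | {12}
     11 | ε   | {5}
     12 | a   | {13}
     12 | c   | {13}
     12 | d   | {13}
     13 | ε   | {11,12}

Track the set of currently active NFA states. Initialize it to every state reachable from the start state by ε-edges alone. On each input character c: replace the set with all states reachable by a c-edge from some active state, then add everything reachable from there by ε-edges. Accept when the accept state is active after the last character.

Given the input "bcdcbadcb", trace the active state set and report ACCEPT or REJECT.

Answer: REJECT

Steps:
initial (ε-close {0}): {0}
'b' @ 1: {1,2,3,4,6,10,12}  ✓accept
'c' @ 2: {3,5,11,12,13}  ✓accept
'd' @ 3: {3,5,11,12,13}  ✓accept
'c' @ 4: {3,5,11,12,13}  ✓accept
'b' @ 5: {}  — no active states
rest 'adcb' ignored (set empty)
final: {}; accept 3 not in set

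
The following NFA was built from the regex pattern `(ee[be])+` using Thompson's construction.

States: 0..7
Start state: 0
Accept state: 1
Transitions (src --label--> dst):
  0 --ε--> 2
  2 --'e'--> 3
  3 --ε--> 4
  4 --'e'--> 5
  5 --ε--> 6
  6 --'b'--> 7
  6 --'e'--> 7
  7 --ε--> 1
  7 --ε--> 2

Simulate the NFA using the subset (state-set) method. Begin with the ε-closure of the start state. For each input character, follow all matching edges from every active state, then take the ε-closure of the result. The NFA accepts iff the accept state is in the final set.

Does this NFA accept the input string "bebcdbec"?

Answer: REJECT

Steps:
S₀ = ε-closure({0}) = {0,2}
'b' @ 1: {}  — no active states
rest 'ebcdbec' ignored (set empty)
end set {} — state 1 not in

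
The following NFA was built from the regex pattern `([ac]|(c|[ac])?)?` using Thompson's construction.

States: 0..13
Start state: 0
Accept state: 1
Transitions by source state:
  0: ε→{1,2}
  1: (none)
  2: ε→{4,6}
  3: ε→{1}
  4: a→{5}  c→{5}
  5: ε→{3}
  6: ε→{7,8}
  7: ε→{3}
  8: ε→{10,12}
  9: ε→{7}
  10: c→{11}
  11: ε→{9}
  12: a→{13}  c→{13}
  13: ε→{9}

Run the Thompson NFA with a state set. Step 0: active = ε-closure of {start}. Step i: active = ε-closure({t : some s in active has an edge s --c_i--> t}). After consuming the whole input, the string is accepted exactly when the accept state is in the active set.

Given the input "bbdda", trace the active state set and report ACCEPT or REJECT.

initial (ε-close {0}): {0,1,2,3,4,6,7,8,10,12}
'b' @ 1: {}  — state set empty
rest 'bdda' ignored (set empty)
after full input: {}  (accept=1 not in)

Answer: REJECT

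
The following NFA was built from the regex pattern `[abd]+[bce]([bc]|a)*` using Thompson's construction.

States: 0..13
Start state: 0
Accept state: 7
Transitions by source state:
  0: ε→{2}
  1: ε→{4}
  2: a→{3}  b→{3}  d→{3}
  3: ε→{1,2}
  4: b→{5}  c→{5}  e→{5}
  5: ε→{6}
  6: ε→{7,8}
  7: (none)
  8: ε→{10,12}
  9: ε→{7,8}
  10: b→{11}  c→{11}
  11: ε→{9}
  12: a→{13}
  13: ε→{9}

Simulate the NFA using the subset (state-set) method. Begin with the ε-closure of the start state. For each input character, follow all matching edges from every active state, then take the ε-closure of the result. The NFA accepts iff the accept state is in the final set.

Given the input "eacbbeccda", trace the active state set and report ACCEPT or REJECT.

Answer: REJECT

Trace:
S₀ = ε-closure({0}) = {0,2}
'e' @ 1: {}  — no active states
rest 'acbbeccda' ignored (set empty)
final: {}; accept 7 not in set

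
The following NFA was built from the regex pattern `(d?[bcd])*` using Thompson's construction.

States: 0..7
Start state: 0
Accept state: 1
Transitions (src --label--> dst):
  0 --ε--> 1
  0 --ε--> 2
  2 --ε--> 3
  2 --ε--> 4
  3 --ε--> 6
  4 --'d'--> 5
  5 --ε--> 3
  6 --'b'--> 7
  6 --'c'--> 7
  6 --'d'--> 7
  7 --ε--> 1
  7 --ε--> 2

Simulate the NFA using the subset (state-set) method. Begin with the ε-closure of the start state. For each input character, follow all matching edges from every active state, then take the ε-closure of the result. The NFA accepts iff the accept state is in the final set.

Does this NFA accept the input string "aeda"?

Answer: REJECT

Derivation:
S₀ = ε-closure({0}) = {0,1,2,3,4,6}
'a' @ 1: {}  — no active states
rest 'eda' ignored (set empty)
final: {}; accept 1 not in set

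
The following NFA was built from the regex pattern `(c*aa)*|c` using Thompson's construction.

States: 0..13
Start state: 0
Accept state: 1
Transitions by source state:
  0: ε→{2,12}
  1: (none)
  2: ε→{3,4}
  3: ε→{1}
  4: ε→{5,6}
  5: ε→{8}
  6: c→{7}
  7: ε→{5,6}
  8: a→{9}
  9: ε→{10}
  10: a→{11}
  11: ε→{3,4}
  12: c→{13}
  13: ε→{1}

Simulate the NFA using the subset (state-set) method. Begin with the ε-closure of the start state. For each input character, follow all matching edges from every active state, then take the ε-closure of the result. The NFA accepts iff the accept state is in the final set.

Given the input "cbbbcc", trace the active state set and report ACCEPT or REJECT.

Answer: REJECT

Derivation:
S₀ = ε-closure({0}) = {0,1,2,3,4,5,6,8,12}
'c' @ 1: {1,5,6,7,8,13}  ✓accept
'b' @ 2: {}  — dead — no transitions
rest 'bbcc' ignored (set empty)
end set {} — state 1 not in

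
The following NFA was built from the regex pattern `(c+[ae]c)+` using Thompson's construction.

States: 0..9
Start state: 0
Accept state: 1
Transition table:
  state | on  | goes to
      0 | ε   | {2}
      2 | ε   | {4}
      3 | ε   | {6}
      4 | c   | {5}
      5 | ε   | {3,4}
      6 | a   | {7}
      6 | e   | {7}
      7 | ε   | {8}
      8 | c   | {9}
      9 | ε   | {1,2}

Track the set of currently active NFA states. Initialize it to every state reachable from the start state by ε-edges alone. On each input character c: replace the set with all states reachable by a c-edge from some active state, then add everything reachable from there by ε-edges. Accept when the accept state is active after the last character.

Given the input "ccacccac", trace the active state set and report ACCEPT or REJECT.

Answer: ACCEPT

Derivation:
S₀ = ε-closure({0}) = {0,2,4}
'c' @ 1: {3,4,5,6}
'c' @ 2: {3,4,5,6}
'a' @ 3: {7,8}
'c' @ 4: {1,2,4,9}  [accepting]
'c' @ 5: {3,4,5,6}
'c' @ 6: {3,4,5,6}
'a' @ 7: {7,8}
'c' @ 8: {1,2,4,9}  [accepting]
after full input: {1,2,4,9}  (accept=1 in)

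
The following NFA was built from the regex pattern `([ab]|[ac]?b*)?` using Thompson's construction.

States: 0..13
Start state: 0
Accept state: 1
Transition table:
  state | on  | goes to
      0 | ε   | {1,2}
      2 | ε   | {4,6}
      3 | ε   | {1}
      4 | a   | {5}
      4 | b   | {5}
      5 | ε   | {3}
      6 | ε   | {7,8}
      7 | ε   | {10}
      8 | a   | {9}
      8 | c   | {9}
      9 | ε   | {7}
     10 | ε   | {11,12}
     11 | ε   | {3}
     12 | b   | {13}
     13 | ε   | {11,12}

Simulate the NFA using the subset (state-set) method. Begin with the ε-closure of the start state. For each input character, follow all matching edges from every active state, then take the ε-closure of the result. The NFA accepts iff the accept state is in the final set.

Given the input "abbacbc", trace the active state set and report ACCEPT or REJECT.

start: ε-closure({0}) = {0,1,2,3,4,6,7,8,10,11,12}
'a' @ 1: {1,3,5,7,9,10,11,12}  (accept∈set)
'b' @ 2: {1,3,11,12,13}  (accept∈set)
'b' @ 3: {1,3,11,12,13}  (accept∈set)
'a' @ 4: {}  — state set empty
rest 'cbc' ignored (set empty)
end set {} — state 1 not in

Answer: REJECT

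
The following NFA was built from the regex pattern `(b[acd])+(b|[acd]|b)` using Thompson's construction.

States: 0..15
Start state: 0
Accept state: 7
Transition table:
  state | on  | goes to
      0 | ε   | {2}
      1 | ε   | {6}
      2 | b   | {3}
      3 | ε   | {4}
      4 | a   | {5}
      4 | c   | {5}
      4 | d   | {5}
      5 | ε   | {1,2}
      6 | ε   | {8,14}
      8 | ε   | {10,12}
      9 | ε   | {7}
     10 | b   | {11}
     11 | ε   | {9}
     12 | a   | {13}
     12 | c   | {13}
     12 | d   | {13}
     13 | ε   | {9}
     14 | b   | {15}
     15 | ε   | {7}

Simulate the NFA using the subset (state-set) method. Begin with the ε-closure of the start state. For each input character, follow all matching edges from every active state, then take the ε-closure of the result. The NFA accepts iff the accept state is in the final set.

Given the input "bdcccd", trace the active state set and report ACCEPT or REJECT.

Answer: REJECT

Steps:
start: ε-closure({0}) = {0,2}
'b' @ 1: {3,4}
'd' @ 2: {1,2,5,6,8,10,12,14}
'c' @ 3: {7,9,13}  [accepting]
'c' @ 4: {}  — no active states
rest 'cd' ignored (set empty)
final: {}; accept 7 not in set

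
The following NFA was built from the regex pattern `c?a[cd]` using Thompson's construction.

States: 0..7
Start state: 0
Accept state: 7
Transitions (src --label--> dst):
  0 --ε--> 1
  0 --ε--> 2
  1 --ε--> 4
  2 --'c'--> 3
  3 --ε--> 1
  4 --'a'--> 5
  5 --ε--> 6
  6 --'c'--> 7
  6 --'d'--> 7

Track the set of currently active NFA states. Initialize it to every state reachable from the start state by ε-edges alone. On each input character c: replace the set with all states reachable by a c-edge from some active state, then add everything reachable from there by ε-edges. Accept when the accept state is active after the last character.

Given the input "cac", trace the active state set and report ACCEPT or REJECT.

start: ε-closure({0}) = {0,1,2,4}
'c' @ 1: {1,3,4}
'a' @ 2: {5,6}
'c' @ 3: {7}  (accept∈set)
end set {7} — state 7 in

Answer: ACCEPT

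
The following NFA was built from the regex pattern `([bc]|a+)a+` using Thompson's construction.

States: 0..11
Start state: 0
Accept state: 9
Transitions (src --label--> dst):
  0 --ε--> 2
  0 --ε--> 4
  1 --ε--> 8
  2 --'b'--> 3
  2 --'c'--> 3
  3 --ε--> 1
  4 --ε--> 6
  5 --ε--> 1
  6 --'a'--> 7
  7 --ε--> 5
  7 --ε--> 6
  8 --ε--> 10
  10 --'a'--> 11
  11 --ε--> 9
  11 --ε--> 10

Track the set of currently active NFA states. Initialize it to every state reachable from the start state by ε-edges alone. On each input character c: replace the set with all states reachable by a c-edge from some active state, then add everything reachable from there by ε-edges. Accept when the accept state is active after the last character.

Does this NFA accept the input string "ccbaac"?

Answer: REJECT

Derivation:
S₀ = ε-closure({0}) = {0,2,4,6}
'c' @ 1: {1,3,8,10}
'c' @ 2: {}  — dead — no transitions
rest 'baac' ignored (set empty)
final: {}; accept 9 not in set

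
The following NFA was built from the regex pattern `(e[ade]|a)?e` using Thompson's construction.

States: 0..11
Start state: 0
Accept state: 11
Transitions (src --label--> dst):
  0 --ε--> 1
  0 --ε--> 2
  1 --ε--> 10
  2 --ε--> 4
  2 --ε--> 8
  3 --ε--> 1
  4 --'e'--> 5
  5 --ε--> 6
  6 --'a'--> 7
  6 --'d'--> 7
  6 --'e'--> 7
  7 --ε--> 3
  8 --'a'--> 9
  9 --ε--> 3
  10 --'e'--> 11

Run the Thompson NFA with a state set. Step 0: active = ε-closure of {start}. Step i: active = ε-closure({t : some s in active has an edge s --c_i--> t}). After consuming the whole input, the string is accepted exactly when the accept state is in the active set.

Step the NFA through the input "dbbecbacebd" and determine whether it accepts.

start: ε-closure({0}) = {0,1,2,4,8,10}
'd' @ 1: {}  — no active states
rest 'bbecbacebd' ignored (set empty)
final: {}; accept 11 not in set

Answer: REJECT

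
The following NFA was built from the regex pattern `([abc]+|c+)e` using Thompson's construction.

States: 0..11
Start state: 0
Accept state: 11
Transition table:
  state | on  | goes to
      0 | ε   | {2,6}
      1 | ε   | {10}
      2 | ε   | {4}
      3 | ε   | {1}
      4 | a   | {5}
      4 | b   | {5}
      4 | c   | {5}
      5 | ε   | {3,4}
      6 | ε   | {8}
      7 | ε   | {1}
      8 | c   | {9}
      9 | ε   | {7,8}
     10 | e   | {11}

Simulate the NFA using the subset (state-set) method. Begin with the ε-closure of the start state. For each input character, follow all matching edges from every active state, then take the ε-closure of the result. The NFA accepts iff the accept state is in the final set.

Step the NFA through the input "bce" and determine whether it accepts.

S₀ = ε-closure({0}) = {0,2,4,6,8}
'b' @ 1: {1,3,4,5,10}
'c' @ 2: {1,3,4,5,10}
'e' @ 3: {11}  [accepting]
after full input: {11}  (accept=11 in)

Answer: ACCEPT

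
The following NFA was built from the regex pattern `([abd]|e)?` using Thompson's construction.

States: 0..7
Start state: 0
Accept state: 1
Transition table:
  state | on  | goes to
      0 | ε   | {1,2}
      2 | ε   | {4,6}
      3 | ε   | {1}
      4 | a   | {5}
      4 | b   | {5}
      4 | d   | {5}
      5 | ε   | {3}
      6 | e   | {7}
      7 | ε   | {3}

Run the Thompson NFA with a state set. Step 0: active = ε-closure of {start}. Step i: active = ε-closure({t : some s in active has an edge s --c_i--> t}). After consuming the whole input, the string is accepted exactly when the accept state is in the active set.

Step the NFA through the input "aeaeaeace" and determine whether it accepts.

start: ε-closure({0}) = {0,1,2,4,6}
'a' @ 1: {1,3,5}  (accept∈set)
'e' @ 2: {}  — no active states
rest 'aeaeace' ignored (set empty)
final: {}; accept 1 not in set

Answer: REJECT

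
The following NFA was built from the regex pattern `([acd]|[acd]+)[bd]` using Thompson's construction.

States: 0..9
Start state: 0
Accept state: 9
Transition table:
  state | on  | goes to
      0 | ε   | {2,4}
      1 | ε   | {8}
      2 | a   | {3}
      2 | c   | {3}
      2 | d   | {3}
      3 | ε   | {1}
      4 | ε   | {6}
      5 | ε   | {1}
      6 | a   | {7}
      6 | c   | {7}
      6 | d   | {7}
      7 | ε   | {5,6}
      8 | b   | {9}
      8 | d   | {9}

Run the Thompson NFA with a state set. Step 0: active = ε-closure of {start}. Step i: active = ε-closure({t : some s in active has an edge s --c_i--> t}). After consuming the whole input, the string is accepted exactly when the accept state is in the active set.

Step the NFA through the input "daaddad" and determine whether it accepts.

start: ε-closure({0}) = {0,2,4,6}
'd' @ 1: {1,3,5,6,7,8}
'a' @ 2: {1,5,6,7,8}
'a' @ 3: {1,5,6,7,8}
'd' @ 4: {1,5,6,7,8,9}  ✓accept
'd' @ 5: {1,5,6,7,8,9}  ✓accept
'a' @ 6: {1,5,6,7,8}
'd' @ 7: {1,5,6,7,8,9}  ✓accept
after full input: {1,5,6,7,8,9}  (accept=9 in)

Answer: ACCEPT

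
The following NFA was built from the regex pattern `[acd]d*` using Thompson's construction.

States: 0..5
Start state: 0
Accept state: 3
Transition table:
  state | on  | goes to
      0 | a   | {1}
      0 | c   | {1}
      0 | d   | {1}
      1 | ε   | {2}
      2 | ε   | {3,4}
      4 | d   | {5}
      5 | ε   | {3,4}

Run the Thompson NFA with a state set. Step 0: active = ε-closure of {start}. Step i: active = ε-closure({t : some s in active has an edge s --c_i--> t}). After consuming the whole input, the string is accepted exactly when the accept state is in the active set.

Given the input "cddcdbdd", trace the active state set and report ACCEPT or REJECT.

Answer: REJECT

Derivation:
start: ε-closure({0}) = {0}
'c' @ 1: {1,2,3,4}  ✓accept
'd' @ 2: {3,4,5}  ✓accept
'd' @ 3: {3,4,5}  ✓accept
'c' @ 4: {}  — dead — no transitions
rest 'dbdd' ignored (set empty)
after full input: {}  (accept=3 not in)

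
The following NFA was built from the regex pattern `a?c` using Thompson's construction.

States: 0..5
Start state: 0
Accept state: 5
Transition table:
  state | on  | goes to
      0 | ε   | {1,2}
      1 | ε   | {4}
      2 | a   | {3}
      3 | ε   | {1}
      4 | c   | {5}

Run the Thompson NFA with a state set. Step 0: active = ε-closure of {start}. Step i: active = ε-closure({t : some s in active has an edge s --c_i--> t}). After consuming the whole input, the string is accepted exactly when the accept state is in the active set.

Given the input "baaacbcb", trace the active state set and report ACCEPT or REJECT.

start: ε-closure({0}) = {0,1,2,4}
'b' @ 1: {}  — dead — no transitions
rest 'aaacbcb' ignored (set empty)
final: {}; accept 5 not in set

Answer: REJECT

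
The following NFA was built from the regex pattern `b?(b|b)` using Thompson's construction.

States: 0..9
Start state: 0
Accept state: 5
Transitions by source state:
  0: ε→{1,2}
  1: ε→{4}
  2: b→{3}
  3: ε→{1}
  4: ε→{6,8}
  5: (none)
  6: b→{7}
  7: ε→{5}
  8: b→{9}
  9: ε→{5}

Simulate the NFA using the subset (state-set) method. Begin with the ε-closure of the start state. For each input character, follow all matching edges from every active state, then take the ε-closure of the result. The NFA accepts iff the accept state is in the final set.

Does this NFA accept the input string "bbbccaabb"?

Answer: REJECT

Steps:
S₀ = ε-closure({0}) = {0,1,2,4,6,8}
'b' @ 1: {1,3,4,5,6,7,8,9}  ✓accept
'b' @ 2: {5,7,9}  ✓accept
'b' @ 3: {}  — dead — no transitions
rest 'ccaabb' ignored (set empty)
final: {}; accept 5 not in set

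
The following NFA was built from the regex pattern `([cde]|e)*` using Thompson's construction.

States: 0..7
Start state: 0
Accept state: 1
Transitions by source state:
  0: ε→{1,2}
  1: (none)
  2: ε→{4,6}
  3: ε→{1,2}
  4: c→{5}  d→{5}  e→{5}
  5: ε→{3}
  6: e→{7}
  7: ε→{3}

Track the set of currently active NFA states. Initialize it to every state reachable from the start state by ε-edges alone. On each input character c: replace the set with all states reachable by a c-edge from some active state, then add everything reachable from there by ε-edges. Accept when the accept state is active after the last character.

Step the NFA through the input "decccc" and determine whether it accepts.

Answer: ACCEPT

Trace:
initial (ε-close {0}): {0,1,2,4,6}
'd' @ 1: {1,2,3,4,5,6}  [accepting]
'e' @ 2: {1,2,3,4,5,6,7}  [accepting]
'c' @ 3: {1,2,3,4,5,6}  [accepting]
'c' @ 4: {1,2,3,4,5,6}  [accepting]
'c' @ 5: {1,2,3,4,5,6}  [accepting]
'c' @ 6: {1,2,3,4,5,6}  [accepting]
end set {1,2,3,4,5,6} — state 1 in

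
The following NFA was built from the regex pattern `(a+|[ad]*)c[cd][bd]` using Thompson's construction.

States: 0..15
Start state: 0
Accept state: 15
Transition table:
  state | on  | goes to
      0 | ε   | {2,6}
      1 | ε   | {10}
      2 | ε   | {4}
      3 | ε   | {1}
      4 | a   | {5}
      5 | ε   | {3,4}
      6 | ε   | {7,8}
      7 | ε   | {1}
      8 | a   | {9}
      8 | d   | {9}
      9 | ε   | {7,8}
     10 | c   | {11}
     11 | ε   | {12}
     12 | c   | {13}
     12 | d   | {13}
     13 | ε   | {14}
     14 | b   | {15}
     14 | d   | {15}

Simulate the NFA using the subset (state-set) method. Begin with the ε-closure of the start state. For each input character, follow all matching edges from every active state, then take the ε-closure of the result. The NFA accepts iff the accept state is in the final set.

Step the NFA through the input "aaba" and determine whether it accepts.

initial (ε-close {0}): {0,1,2,4,6,7,8,10}
'a' @ 1: {1,3,4,5,7,8,9,10}
'a' @ 2: {1,3,4,5,7,8,9,10}
'b' @ 3: {}  — state set empty
rest 'a' ignored (set empty)
final: {}; accept 15 not in set

Answer: REJECT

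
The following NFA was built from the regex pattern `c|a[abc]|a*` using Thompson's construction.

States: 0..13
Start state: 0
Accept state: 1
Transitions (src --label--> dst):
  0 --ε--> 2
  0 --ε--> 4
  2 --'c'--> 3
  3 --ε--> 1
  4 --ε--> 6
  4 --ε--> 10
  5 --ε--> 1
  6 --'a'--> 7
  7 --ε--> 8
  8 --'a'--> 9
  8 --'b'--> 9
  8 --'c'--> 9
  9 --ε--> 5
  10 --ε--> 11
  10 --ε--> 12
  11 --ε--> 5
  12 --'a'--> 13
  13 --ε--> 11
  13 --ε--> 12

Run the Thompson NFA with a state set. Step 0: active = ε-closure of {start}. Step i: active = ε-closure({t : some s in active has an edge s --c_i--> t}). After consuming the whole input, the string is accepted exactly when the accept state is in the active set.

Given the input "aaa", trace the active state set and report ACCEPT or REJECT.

initial (ε-close {0}): {0,1,2,4,5,6,10,11,12}
'a' @ 1: {1,5,7,8,11,12,13}  ✓accept
'a' @ 2: {1,5,9,11,12,13}  ✓accept
'a' @ 3: {1,5,11,12,13}  ✓accept
final: {1,5,11,12,13}; accept 1 in set

Answer: ACCEPT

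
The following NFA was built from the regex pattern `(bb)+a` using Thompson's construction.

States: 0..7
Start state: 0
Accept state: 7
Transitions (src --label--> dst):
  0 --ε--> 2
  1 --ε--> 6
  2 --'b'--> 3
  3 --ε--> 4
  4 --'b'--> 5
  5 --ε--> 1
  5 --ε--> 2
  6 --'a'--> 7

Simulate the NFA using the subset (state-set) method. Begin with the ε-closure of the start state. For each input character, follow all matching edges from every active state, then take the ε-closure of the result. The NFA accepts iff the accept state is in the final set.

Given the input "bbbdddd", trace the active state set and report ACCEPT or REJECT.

start: ε-closure({0}) = {0,2}
'b' @ 1: {3,4}
'b' @ 2: {1,2,5,6}
'b' @ 3: {3,4}
'd' @ 4: {}  — dead — no transitions
rest 'ddd' ignored (set empty)
final: {}; accept 7 not in set

Answer: REJECT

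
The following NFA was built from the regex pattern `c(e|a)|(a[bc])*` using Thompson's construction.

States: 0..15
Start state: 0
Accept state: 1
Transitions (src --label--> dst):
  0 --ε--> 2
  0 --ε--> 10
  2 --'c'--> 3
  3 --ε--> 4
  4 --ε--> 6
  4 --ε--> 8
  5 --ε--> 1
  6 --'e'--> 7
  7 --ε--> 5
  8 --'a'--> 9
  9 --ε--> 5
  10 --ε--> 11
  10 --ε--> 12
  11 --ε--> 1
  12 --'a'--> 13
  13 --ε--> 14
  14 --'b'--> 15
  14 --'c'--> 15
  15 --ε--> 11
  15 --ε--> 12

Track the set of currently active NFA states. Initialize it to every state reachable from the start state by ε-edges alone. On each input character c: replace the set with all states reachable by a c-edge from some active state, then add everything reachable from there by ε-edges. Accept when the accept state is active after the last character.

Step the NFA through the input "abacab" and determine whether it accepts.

initial (ε-close {0}): {0,1,2,10,11,12}
'a' @ 1: {13,14}
'b' @ 2: {1,11,12,15}  (accept∈set)
'a' @ 3: {13,14}
'c' @ 4: {1,11,12,15}  (accept∈set)
'a' @ 5: {13,14}
'b' @ 6: {1,11,12,15}  (accept∈set)
after full input: {1,11,12,15}  (accept=1 in)

Answer: ACCEPT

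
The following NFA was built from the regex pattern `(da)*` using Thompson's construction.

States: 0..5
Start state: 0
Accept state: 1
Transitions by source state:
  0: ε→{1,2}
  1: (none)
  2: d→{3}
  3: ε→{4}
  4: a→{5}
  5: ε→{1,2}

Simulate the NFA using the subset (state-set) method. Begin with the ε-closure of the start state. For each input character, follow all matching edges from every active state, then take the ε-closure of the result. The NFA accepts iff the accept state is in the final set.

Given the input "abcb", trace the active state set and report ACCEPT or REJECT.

Answer: REJECT

Trace:
start: ε-closure({0}) = {0,1,2}
'a' @ 1: {}  — no active states
rest 'bcb' ignored (set empty)
end set {} — state 1 not in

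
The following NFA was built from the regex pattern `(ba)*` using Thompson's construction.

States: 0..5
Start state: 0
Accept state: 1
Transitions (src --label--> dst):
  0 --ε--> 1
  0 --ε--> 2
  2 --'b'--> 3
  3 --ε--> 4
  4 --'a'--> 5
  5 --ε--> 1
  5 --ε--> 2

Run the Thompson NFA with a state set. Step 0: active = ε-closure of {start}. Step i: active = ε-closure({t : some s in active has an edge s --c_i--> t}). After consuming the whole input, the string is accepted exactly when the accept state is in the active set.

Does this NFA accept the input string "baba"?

S₀ = ε-closure({0}) = {0,1,2}
'b' @ 1: {3,4}
'a' @ 2: {1,2,5}  (accept∈set)
'b' @ 3: {3,4}
'a' @ 4: {1,2,5}  (accept∈set)
final: {1,2,5}; accept 1 in set

Answer: ACCEPT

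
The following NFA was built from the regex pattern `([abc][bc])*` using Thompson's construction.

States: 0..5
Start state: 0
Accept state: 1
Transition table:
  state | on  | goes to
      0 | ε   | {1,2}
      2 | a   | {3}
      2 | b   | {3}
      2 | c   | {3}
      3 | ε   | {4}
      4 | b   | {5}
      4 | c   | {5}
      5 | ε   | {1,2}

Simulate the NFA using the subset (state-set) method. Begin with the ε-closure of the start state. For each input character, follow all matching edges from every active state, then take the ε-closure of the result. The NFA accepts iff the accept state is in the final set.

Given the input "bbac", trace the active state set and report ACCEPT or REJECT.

S₀ = ε-closure({0}) = {0,1,2}
'b' @ 1: {3,4}
'b' @ 2: {1,2,5}  [accepting]
'a' @ 3: {3,4}
'c' @ 4: {1,2,5}  [accepting]
after full input: {1,2,5}  (accept=1 in)

Answer: ACCEPT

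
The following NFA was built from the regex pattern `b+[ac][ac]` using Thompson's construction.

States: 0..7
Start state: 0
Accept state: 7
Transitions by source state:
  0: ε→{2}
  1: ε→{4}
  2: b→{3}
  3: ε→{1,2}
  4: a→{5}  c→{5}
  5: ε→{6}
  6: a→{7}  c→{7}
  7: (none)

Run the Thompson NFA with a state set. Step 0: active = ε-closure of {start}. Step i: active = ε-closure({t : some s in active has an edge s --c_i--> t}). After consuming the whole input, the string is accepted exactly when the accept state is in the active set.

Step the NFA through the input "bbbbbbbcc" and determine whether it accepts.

S₀ = ε-closure({0}) = {0,2}
'b' @ 1: {1,2,3,4}
'b' @ 2: {1,2,3,4}
'b' @ 3: {1,2,3,4}
'b' @ 4: {1,2,3,4}
'b' @ 5: {1,2,3,4}
'b' @ 6: {1,2,3,4}
'b' @ 7: {1,2,3,4}
'c' @ 8: {5,6}
'c' @ 9: {7}  ✓accept
after full input: {7}  (accept=7 in)

Answer: ACCEPT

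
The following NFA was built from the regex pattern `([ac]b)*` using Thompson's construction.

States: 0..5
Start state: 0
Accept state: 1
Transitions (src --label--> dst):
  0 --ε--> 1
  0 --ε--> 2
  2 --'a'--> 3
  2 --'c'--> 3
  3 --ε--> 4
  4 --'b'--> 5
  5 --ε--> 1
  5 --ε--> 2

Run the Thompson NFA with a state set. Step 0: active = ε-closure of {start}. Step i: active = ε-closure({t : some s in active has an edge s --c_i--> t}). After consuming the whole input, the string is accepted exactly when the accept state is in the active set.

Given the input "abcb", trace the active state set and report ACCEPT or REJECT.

Answer: ACCEPT

Trace:
start: ε-closure({0}) = {0,1,2}
'a' @ 1: {3,4}
'b' @ 2: {1,2,5}  [accepting]
'c' @ 3: {3,4}
'b' @ 4: {1,2,5}  [accepting]
end set {1,2,5} — state 1 in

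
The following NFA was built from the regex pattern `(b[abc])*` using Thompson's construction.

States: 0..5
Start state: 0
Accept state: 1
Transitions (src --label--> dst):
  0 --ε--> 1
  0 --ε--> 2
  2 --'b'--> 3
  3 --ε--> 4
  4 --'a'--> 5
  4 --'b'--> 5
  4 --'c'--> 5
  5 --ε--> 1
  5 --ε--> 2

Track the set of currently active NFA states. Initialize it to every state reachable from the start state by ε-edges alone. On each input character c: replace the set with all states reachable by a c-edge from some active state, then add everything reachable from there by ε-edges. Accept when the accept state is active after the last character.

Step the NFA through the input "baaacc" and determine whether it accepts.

initial (ε-close {0}): {0,1,2}
'b' @ 1: {3,4}
'a' @ 2: {1,2,5}  (accept∈set)
'a' @ 3: {}  — no active states
rest 'acc' ignored (set empty)
after full input: {}  (accept=1 not in)

Answer: REJECT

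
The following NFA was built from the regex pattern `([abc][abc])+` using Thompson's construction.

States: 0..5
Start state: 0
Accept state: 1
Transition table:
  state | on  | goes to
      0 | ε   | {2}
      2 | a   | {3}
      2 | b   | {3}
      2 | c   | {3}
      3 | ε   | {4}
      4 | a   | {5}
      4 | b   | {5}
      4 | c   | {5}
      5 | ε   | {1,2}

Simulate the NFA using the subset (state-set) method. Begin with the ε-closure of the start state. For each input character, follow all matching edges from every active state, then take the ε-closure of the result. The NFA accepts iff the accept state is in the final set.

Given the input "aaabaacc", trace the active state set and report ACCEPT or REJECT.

Answer: ACCEPT

Trace:
initial (ε-close {0}): {0,2}
'a' @ 1: {3,4}
'a' @ 2: {1,2,5}  (accept∈set)
'a' @ 3: {3,4}
'b' @ 4: {1,2,5}  (accept∈set)
'a' @ 5: {3,4}
'a' @ 6: {1,2,5}  (accept∈set)
'c' @ 7: {3,4}
'c' @ 8: {1,2,5}  (accept∈set)
end set {1,2,5} — state 1 in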